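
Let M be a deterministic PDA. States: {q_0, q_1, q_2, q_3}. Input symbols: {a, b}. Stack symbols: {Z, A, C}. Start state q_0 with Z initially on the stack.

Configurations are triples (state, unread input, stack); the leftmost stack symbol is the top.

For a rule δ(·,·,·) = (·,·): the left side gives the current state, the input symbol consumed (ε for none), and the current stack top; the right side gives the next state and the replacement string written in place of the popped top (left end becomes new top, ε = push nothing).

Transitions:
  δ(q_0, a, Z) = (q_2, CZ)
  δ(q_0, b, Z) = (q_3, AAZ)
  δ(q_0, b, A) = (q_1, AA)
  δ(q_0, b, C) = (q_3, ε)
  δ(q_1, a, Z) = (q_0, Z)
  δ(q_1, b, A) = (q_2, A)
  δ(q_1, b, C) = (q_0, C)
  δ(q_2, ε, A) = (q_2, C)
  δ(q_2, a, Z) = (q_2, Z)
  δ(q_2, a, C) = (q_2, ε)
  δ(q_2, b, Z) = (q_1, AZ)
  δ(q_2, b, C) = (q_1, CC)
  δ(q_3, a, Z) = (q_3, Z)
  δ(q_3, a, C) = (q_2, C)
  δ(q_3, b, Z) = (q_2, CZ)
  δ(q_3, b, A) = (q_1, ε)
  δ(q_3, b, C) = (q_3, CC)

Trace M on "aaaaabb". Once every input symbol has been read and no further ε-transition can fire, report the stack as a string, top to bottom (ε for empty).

(q_0, aaaaabb, Z)
  read a, top Z: go to q_2, push CZ → (q_2, aaaabb, CZ)
  read a, top C: go to q_2, push ε → (q_2, aaabb, Z)
  read a, top Z: go to q_2, push Z → (q_2, aabb, Z)
  read a, top Z: go to q_2, push Z → (q_2, abb, Z)
  read a, top Z: go to q_2, push Z → (q_2, bb, Z)
  read b, top Z: go to q_1, push AZ → (q_1, b, AZ)
  read b, top A: go to q_2, push A → (q_2, ε, AZ)
  ε-move, top A: go to q_2, push C → (q_2, ε, CZ)
All input consumed in state q_2 with stack CZ.

CZ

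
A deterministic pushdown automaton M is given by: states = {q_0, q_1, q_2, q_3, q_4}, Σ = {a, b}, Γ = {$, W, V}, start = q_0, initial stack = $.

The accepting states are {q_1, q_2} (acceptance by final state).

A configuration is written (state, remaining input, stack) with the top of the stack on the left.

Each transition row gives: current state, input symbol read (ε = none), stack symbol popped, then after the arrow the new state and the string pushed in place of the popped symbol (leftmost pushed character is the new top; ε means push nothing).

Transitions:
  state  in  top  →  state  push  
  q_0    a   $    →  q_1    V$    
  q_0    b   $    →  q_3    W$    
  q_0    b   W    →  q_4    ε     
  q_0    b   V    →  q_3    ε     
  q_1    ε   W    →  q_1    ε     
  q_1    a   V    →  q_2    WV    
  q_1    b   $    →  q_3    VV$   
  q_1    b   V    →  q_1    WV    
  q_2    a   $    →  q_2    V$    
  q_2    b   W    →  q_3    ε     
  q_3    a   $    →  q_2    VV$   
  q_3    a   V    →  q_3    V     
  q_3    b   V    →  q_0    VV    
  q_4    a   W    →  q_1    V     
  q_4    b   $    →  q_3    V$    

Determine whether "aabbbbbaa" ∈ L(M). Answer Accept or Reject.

(q_0, aabbbbbaa, $) ⊢ (q_1, abbbbbaa, V$) ⊢ (q_2, bbbbbaa, WV$) ⊢ (q_3, bbbbaa, V$) ⊢ (q_0, bbbaa, VV$) ⊢ (q_3, bbaa, V$) ⊢ (q_0, baa, VV$) ⊢ (q_3, aa, V$) ⊢ (q_3, a, V$) ⊢ (q_3, ε, V$)
All input consumed; state q_3 ∉ F and no further ε-move applies.

Reject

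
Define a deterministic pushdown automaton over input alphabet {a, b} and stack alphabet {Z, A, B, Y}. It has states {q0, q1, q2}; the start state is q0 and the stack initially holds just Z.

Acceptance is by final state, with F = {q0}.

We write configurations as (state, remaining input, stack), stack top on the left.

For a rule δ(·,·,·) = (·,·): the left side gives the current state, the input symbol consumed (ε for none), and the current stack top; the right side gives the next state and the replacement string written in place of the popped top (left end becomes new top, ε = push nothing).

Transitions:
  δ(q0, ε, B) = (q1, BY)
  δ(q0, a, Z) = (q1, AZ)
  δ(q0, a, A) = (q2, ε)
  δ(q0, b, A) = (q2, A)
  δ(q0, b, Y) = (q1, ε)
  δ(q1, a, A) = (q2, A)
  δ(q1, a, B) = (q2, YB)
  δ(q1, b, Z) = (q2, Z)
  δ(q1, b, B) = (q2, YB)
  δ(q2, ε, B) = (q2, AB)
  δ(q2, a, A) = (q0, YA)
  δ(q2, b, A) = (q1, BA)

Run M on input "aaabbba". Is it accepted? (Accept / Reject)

(q0, aaabbba, Z)
  read a, top Z: go to q1, push AZ → (q1, aabbba, AZ)
  read a, top A: go to q2, push A → (q2, abbba, AZ)
  read a, top A: go to q0, push YA → (q0, bbba, YAZ)
  read b, top Y: go to q1, push ε → (q1, bba, AZ)
No transition applies at (q1, bba, AZ); input not fully consumed.

Reject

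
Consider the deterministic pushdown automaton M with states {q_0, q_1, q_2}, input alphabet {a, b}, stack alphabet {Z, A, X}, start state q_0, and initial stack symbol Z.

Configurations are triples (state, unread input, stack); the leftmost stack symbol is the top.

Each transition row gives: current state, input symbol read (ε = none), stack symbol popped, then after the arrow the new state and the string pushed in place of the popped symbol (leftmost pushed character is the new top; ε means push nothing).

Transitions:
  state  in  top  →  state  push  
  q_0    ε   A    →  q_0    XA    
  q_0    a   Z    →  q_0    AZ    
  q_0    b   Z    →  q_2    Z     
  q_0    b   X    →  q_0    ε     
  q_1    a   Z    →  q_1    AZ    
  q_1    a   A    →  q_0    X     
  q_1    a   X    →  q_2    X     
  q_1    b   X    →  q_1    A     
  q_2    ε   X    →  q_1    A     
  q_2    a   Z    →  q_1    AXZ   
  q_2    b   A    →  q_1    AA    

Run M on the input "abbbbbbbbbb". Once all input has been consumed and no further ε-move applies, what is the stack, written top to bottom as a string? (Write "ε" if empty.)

(q_0, abbbbbbbbbb, Z)
  read a, top Z: go to q_0, push AZ → (q_0, bbbbbbbbbb, AZ)
  ε-move, top A: go to q_0, push XA → (q_0, bbbbbbbbbb, XAZ)
  read b, top X: go to q_0, push ε → (q_0, bbbbbbbbb, AZ)
  ε-move, top A: go to q_0, push XA → (q_0, bbbbbbbbb, XAZ)
  read b, top X: go to q_0, push ε → (q_0, bbbbbbbb, AZ)
  ε-move, top A: go to q_0, push XA → (q_0, bbbbbbbb, XAZ)
  read b, top X: go to q_0, push ε → (q_0, bbbbbbb, AZ)
  ε-move, top A: go to q_0, push XA → (q_0, bbbbbbb, XAZ)
  read b, top X: go to q_0, push ε → (q_0, bbbbbb, AZ)
  ε-move, top A: go to q_0, push XA → (q_0, bbbbbb, XAZ)
  read b, top X: go to q_0, push ε → (q_0, bbbbb, AZ)
  ε-move, top A: go to q_0, push XA → (q_0, bbbbb, XAZ)
  read b, top X: go to q_0, push ε → (q_0, bbbb, AZ)
  ε-move, top A: go to q_0, push XA → (q_0, bbbb, XAZ)
  read b, top X: go to q_0, push ε → (q_0, bbb, AZ)
  ε-move, top A: go to q_0, push XA → (q_0, bbb, XAZ)
  read b, top X: go to q_0, push ε → (q_0, bb, AZ)
  ε-move, top A: go to q_0, push XA → (q_0, bb, XAZ)
  read b, top X: go to q_0, push ε → (q_0, b, AZ)
  ε-move, top A: go to q_0, push XA → (q_0, b, XAZ)
  read b, top X: go to q_0, push ε → (q_0, ε, AZ)
  ε-move, top A: go to q_0, push XA → (q_0, ε, XAZ)
All input consumed in state q_0 with stack XAZ.

XAZ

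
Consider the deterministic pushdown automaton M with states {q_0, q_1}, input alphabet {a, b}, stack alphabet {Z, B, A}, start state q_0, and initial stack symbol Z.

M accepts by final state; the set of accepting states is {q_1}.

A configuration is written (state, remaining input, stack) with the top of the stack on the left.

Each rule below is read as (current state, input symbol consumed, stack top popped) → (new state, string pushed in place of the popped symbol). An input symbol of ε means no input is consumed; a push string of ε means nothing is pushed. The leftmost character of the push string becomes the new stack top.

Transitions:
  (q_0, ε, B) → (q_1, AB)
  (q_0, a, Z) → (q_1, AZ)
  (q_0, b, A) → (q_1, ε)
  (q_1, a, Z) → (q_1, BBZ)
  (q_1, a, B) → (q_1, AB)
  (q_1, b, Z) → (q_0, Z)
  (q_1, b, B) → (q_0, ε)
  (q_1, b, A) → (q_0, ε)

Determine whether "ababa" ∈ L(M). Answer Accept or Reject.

Accept

(q_0, ababa, Z) ⊢ (q_1, baba, AZ) ⊢ (q_0, aba, Z) ⊢ (q_1, ba, AZ) ⊢ (q_0, a, Z) ⊢ (q_1, ε, AZ)
All input consumed; state q_1 ∈ F.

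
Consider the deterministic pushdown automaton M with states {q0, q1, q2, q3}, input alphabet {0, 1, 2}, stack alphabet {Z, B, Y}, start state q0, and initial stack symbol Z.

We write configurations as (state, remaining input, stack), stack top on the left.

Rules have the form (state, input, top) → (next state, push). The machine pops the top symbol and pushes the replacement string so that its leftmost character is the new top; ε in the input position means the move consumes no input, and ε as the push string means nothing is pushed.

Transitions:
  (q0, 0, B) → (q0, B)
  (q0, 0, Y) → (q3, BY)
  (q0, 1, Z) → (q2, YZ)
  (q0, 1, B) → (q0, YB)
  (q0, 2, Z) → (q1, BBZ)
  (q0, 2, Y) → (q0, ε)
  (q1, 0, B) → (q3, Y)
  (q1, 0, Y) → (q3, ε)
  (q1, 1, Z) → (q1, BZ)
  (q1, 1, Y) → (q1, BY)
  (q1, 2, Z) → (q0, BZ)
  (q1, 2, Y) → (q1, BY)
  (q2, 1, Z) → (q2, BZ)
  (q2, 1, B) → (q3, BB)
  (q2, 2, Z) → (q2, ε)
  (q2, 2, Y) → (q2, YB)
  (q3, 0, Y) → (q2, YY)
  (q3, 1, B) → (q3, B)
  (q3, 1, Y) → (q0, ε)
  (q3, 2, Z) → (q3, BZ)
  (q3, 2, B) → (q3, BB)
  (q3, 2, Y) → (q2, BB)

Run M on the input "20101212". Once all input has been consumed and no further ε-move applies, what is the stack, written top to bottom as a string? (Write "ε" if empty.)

BZ

(q0, 20101212, Z)
  read 2, top Z: go to q1, push BBZ → (q1, 0101212, BBZ)
  read 0, top B: go to q3, push Y → (q3, 101212, YBZ)
  read 1, top Y: go to q0, push ε → (q0, 01212, BZ)
  read 0, top B: go to q0, push B → (q0, 1212, BZ)
  read 1, top B: go to q0, push YB → (q0, 212, YBZ)
  read 2, top Y: go to q0, push ε → (q0, 12, BZ)
  read 1, top B: go to q0, push YB → (q0, 2, YBZ)
  read 2, top Y: go to q0, push ε → (q0, ε, BZ)
All input consumed in state q0 with stack BZ.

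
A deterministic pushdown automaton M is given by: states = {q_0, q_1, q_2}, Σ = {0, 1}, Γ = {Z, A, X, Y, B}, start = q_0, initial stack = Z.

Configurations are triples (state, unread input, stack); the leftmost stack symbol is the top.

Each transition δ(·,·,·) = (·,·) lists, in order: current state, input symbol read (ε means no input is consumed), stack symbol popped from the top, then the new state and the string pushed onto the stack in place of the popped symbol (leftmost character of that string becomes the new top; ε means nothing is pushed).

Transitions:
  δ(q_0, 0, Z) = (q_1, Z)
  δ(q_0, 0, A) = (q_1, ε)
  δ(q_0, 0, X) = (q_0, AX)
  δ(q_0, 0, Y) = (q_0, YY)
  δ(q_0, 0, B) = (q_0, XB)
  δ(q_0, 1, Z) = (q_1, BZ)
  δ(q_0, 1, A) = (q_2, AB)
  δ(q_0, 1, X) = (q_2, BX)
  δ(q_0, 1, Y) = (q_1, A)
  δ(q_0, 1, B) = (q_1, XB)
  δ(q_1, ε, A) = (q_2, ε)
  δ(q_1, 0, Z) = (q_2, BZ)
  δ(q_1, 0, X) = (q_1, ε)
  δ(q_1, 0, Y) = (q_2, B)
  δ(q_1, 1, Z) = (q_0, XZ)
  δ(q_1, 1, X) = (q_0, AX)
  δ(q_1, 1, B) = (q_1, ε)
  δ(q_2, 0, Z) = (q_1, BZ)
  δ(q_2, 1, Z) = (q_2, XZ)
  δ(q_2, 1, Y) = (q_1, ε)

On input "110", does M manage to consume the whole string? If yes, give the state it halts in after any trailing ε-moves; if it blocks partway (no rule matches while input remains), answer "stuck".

(q_0, 110, Z) ⊢ (q_1, 10, BZ) ⊢ (q_1, 0, Z) ⊢ (q_2, ε, BZ)
All input consumed; M is in state q_2.

q_2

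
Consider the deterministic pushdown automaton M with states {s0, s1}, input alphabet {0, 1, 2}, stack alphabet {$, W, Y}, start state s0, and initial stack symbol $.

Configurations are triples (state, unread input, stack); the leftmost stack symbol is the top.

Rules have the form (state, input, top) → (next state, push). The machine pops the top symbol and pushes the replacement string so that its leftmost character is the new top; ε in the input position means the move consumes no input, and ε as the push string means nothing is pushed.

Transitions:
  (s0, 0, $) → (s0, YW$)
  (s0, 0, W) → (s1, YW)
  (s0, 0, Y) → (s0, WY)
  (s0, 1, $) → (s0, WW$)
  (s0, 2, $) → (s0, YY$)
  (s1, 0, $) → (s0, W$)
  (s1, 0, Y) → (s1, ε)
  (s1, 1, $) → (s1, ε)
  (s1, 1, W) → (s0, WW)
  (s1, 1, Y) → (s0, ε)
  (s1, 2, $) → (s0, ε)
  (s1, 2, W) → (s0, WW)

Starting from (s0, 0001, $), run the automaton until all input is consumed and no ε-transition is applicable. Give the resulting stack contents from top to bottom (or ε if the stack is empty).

(s0, 0001, $)
  read 0, top $: go to s0, push YW$ → (s0, 001, YW$)
  read 0, top Y: go to s0, push WY → (s0, 01, WYW$)
  read 0, top W: go to s1, push YW → (s1, 1, YWYW$)
  read 1, top Y: go to s0, push ε → (s0, ε, WYW$)
All input consumed in state s0 with stack WYW$.

WYW$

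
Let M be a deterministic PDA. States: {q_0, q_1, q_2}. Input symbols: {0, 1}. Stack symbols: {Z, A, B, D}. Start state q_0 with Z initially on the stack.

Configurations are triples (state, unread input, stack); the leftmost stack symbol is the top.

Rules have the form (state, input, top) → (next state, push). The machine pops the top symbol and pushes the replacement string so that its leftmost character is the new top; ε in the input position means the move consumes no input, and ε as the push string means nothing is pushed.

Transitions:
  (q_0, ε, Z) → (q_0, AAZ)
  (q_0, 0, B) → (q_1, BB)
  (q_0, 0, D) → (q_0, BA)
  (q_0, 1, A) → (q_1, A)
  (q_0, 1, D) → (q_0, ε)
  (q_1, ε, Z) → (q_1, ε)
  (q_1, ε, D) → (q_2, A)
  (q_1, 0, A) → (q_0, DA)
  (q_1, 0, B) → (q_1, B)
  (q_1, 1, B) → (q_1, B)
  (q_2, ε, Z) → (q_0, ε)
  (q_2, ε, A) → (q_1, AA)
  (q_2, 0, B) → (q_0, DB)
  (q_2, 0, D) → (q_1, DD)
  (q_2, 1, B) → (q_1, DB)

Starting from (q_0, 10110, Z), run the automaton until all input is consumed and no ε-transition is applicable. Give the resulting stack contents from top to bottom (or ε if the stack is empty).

DAAZ

(q_0, 10110, Z) ⊢ (q_0, 10110, AAZ) ⊢ (q_1, 0110, AAZ) ⊢ (q_0, 110, DAAZ) ⊢ (q_0, 10, AAZ) ⊢ (q_1, 0, AAZ) ⊢ (q_0, ε, DAAZ)
All input consumed in state q_0 with stack DAAZ.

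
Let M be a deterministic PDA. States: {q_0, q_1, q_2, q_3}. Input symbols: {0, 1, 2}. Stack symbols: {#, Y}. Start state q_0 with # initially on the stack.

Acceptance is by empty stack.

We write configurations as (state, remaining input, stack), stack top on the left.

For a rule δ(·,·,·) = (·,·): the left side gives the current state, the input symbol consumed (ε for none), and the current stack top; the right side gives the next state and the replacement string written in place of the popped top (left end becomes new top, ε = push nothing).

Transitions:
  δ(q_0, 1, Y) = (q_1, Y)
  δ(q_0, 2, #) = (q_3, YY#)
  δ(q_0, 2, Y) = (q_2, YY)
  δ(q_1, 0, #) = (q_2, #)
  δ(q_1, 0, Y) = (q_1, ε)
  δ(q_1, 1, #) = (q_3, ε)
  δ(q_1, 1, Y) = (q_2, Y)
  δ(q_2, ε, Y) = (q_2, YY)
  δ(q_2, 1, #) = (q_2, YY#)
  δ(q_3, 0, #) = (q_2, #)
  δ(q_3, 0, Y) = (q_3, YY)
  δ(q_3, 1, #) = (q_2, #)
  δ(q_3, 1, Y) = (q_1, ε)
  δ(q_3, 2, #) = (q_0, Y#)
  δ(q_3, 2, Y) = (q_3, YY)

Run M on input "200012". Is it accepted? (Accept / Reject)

Reject

(q_0, 200012, #)
  read 2, top #: go to q_3, push YY# → (q_3, 00012, YY#)
  read 0, top Y: go to q_3, push YY → (q_3, 0012, YYY#)
  read 0, top Y: go to q_3, push YY → (q_3, 012, YYYY#)
  read 0, top Y: go to q_3, push YY → (q_3, 12, YYYYY#)
  read 1, top Y: go to q_1, push ε → (q_1, 2, YYYY#)
No transition applies at (q_1, 2, YYYY#); input not fully consumed.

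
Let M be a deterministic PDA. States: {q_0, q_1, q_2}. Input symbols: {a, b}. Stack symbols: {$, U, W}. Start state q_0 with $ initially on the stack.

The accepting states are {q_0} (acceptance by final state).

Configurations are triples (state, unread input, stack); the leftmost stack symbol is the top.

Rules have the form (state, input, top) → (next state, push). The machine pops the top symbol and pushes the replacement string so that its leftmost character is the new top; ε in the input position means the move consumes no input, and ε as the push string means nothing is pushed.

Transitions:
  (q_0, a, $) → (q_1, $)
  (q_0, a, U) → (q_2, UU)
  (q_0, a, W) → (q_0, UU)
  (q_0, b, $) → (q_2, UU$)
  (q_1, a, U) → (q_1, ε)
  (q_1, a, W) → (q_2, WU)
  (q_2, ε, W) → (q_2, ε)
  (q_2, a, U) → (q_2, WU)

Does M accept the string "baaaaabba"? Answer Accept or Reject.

(q_0, baaaaabba, $)
  read b, top $: go to q_2, push UU$ → (q_2, aaaaabba, UU$)
  read a, top U: go to q_2, push WU → (q_2, aaaabba, WUU$)
  ε-move, top W: go to q_2, push ε → (q_2, aaaabba, UU$)
  read a, top U: go to q_2, push WU → (q_2, aaabba, WUU$)
  ε-move, top W: go to q_2, push ε → (q_2, aaabba, UU$)
  read a, top U: go to q_2, push WU → (q_2, aabba, WUU$)
  ε-move, top W: go to q_2, push ε → (q_2, aabba, UU$)
  read a, top U: go to q_2, push WU → (q_2, abba, WUU$)
  ε-move, top W: go to q_2, push ε → (q_2, abba, UU$)
  read a, top U: go to q_2, push WU → (q_2, bba, WUU$)
  ε-move, top W: go to q_2, push ε → (q_2, bba, UU$)
No transition applies at (q_2, bba, UU$); input not fully consumed.

Reject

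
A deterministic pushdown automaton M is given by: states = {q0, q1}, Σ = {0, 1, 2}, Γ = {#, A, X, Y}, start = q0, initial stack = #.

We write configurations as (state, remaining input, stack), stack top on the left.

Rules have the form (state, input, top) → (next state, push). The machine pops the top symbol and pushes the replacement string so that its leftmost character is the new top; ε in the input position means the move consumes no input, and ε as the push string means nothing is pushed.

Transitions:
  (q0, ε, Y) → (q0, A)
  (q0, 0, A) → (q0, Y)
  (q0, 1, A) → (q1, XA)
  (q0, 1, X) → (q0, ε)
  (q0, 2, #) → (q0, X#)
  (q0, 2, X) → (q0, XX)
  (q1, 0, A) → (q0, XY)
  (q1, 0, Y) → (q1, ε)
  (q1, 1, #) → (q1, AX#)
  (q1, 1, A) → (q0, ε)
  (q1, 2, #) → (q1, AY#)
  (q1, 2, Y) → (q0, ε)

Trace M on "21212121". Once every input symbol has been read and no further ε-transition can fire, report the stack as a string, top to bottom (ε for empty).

(q0, 21212121, #)
  read 2, top #: go to q0, push X# → (q0, 1212121, X#)
  read 1, top X: go to q0, push ε → (q0, 212121, #)
  read 2, top #: go to q0, push X# → (q0, 12121, X#)
  read 1, top X: go to q0, push ε → (q0, 2121, #)
  read 2, top #: go to q0, push X# → (q0, 121, X#)
  read 1, top X: go to q0, push ε → (q0, 21, #)
  read 2, top #: go to q0, push X# → (q0, 1, X#)
  read 1, top X: go to q0, push ε → (q0, ε, #)
All input consumed in state q0 with stack #.

#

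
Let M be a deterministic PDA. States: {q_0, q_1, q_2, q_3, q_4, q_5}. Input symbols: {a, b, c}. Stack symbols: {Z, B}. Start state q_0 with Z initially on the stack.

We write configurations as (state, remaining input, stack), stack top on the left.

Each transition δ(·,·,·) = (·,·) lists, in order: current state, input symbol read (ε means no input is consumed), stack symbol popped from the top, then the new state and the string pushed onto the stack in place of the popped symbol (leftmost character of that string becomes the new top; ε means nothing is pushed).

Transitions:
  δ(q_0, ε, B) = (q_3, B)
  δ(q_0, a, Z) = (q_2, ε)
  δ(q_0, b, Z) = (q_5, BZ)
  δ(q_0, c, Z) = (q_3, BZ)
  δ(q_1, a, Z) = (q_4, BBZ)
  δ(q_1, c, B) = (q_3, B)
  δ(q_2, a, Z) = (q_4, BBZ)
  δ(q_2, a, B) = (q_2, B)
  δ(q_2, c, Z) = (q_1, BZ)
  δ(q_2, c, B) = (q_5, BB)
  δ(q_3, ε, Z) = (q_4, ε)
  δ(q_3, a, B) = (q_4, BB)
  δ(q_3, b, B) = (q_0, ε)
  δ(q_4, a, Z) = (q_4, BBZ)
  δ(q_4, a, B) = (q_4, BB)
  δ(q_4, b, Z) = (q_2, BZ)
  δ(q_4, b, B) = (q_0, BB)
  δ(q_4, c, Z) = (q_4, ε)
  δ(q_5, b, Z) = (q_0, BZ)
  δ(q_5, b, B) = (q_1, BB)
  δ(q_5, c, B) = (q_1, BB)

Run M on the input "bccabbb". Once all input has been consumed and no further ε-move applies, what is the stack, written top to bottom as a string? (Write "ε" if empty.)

(q_0, bccabbb, Z)
  read b, top Z: go to q_5, push BZ → (q_5, ccabbb, BZ)
  read c, top B: go to q_1, push BB → (q_1, cabbb, BBZ)
  read c, top B: go to q_3, push B → (q_3, abbb, BBZ)
  read a, top B: go to q_4, push BB → (q_4, bbb, BBBZ)
  read b, top B: go to q_0, push BB → (q_0, bb, BBBBZ)
  ε-move, top B: go to q_3, push B → (q_3, bb, BBBBZ)
  read b, top B: go to q_0, push ε → (q_0, b, BBBZ)
  ε-move, top B: go to q_3, push B → (q_3, b, BBBZ)
  read b, top B: go to q_0, push ε → (q_0, ε, BBZ)
  ε-move, top B: go to q_3, push B → (q_3, ε, BBZ)
All input consumed in state q_3 with stack BBZ.

BBZ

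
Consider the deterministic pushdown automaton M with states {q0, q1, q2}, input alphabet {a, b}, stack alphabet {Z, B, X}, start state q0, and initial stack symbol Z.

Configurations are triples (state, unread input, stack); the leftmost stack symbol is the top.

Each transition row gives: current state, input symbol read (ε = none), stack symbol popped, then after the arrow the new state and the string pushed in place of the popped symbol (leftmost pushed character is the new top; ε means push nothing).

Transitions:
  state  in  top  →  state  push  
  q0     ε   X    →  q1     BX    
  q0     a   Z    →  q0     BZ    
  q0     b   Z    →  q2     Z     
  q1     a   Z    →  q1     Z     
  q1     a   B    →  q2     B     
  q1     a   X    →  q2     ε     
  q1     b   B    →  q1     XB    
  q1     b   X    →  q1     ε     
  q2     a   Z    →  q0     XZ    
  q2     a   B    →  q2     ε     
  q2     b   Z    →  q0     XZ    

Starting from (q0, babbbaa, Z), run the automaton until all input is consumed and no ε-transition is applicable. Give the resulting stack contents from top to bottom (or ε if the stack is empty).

XZ

(q0, babbbaa, Z)
  read b, top Z: go to q2, push Z → (q2, abbbaa, Z)
  read a, top Z: go to q0, push XZ → (q0, bbbaa, XZ)
  ε-move, top X: go to q1, push BX → (q1, bbbaa, BXZ)
  read b, top B: go to q1, push XB → (q1, bbaa, XBXZ)
  read b, top X: go to q1, push ε → (q1, baa, BXZ)
  read b, top B: go to q1, push XB → (q1, aa, XBXZ)
  read a, top X: go to q2, push ε → (q2, a, BXZ)
  read a, top B: go to q2, push ε → (q2, ε, XZ)
All input consumed in state q2 with stack XZ.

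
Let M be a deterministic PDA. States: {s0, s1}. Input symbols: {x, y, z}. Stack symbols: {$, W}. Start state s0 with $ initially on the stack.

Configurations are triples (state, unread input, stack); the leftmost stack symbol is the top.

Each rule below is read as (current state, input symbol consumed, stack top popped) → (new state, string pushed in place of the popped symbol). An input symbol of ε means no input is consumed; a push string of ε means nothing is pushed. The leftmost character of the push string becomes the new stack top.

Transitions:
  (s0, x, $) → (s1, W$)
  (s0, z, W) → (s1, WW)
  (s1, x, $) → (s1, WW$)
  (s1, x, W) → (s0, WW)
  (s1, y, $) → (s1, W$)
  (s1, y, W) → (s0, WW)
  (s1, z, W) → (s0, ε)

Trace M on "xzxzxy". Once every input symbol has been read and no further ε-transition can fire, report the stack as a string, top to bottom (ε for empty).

WW$

(s0, xzxzxy, $)
  read x, top $: go to s1, push W$ → (s1, zxzxy, W$)
  read z, top W: go to s0, push ε → (s0, xzxy, $)
  read x, top $: go to s1, push W$ → (s1, zxy, W$)
  read z, top W: go to s0, push ε → (s0, xy, $)
  read x, top $: go to s1, push W$ → (s1, y, W$)
  read y, top W: go to s0, push WW → (s0, ε, WW$)
All input consumed in state s0 with stack WW$.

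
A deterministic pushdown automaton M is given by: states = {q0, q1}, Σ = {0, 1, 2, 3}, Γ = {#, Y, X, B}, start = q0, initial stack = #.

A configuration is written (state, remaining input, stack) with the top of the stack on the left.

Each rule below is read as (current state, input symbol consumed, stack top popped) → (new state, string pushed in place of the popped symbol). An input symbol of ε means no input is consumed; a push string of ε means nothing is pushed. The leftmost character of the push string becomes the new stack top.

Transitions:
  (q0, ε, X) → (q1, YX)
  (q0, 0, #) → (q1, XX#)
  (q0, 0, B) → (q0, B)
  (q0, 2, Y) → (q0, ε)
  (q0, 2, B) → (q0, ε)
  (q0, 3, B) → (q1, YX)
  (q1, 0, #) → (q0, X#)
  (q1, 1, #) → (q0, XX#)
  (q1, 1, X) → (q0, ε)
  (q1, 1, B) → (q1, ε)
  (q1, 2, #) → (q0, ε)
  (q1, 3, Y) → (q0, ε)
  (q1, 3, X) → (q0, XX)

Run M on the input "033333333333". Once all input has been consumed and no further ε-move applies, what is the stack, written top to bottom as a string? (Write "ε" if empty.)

YXXX#

(q0, 033333333333, #)
  read 0, top #: go to q1, push XX# → (q1, 33333333333, XX#)
  read 3, top X: go to q0, push XX → (q0, 3333333333, XXX#)
  ε-move, top X: go to q1, push YX → (q1, 3333333333, YXXX#)
  read 3, top Y: go to q0, push ε → (q0, 333333333, XXX#)
  ε-move, top X: go to q1, push YX → (q1, 333333333, YXXX#)
  read 3, top Y: go to q0, push ε → (q0, 33333333, XXX#)
  ε-move, top X: go to q1, push YX → (q1, 33333333, YXXX#)
  read 3, top Y: go to q0, push ε → (q0, 3333333, XXX#)
  ε-move, top X: go to q1, push YX → (q1, 3333333, YXXX#)
  read 3, top Y: go to q0, push ε → (q0, 333333, XXX#)
  ε-move, top X: go to q1, push YX → (q1, 333333, YXXX#)
  read 3, top Y: go to q0, push ε → (q0, 33333, XXX#)
  ε-move, top X: go to q1, push YX → (q1, 33333, YXXX#)
  read 3, top Y: go to q0, push ε → (q0, 3333, XXX#)
  ε-move, top X: go to q1, push YX → (q1, 3333, YXXX#)
  read 3, top Y: go to q0, push ε → (q0, 333, XXX#)
  ε-move, top X: go to q1, push YX → (q1, 333, YXXX#)
  read 3, top Y: go to q0, push ε → (q0, 33, XXX#)
  ε-move, top X: go to q1, push YX → (q1, 33, YXXX#)
  read 3, top Y: go to q0, push ε → (q0, 3, XXX#)
  ε-move, top X: go to q1, push YX → (q1, 3, YXXX#)
  read 3, top Y: go to q0, push ε → (q0, ε, XXX#)
  ε-move, top X: go to q1, push YX → (q1, ε, YXXX#)
All input consumed in state q1 with stack YXXX#.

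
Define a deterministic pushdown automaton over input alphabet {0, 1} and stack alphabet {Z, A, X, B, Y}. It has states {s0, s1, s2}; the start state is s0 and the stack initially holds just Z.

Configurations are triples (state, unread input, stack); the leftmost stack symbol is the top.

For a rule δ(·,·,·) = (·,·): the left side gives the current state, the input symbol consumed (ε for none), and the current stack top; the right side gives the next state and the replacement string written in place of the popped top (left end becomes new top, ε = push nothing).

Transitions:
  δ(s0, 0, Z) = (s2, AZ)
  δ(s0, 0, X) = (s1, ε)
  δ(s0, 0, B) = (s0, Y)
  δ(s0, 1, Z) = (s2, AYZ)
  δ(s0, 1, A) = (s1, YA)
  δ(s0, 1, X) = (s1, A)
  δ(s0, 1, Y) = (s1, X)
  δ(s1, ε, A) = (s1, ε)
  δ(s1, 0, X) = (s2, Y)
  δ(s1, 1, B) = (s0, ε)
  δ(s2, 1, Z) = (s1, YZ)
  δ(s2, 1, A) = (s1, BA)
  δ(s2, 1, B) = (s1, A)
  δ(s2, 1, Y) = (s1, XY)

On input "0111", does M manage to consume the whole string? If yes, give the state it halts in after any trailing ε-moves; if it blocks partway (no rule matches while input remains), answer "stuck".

s1

(s0, 0111, Z)
  read 0, top Z: go to s2, push AZ → (s2, 111, AZ)
  read 1, top A: go to s1, push BA → (s1, 11, BAZ)
  read 1, top B: go to s0, push ε → (s0, 1, AZ)
  read 1, top A: go to s1, push YA → (s1, ε, YAZ)
All input consumed; M is in state s1.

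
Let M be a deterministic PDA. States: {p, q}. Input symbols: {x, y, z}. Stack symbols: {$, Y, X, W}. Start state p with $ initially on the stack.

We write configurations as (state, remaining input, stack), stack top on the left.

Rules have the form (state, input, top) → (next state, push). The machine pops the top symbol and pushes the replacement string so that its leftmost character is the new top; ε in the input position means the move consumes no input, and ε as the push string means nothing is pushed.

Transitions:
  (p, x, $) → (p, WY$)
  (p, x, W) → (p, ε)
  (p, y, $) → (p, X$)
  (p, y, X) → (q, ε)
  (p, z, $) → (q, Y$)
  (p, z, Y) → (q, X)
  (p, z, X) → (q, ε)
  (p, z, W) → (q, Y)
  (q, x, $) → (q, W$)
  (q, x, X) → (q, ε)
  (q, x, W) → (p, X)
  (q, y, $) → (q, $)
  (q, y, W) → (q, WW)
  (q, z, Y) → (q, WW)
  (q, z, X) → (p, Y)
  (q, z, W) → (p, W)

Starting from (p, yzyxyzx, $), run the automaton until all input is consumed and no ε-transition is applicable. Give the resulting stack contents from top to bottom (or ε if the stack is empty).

W$

(p, yzyxyzx, $) ⊢ (p, zyxyzx, X$) ⊢ (q, yxyzx, $) ⊢ (q, xyzx, $) ⊢ (q, yzx, W$) ⊢ (q, zx, WW$) ⊢ (p, x, WW$) ⊢ (p, ε, W$)
All input consumed in state p with stack W$.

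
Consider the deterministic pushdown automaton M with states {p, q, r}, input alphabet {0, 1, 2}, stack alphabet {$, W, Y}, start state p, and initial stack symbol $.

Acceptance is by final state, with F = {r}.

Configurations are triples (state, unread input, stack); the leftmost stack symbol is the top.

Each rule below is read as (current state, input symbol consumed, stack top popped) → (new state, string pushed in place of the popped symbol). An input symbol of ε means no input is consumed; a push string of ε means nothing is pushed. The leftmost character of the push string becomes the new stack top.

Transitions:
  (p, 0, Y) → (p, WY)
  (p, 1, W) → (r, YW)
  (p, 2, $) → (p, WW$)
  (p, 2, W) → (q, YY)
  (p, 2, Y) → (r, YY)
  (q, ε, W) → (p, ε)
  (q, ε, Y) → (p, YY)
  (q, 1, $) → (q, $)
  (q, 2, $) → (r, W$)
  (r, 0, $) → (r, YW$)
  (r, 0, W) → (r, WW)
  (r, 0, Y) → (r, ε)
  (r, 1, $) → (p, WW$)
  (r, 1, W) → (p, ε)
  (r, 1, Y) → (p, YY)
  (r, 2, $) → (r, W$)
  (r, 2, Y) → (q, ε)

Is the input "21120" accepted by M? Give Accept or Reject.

(p, 21120, $)
  read 2, top $: go to p, push WW$ → (p, 1120, WW$)
  read 1, top W: go to r, push YW → (r, 120, YWW$)
  read 1, top Y: go to p, push YY → (p, 20, YYWW$)
  read 2, top Y: go to r, push YY → (r, 0, YYYWW$)
  read 0, top Y: go to r, push ε → (r, ε, YYWW$)
All input consumed; state r ∈ F.

Accept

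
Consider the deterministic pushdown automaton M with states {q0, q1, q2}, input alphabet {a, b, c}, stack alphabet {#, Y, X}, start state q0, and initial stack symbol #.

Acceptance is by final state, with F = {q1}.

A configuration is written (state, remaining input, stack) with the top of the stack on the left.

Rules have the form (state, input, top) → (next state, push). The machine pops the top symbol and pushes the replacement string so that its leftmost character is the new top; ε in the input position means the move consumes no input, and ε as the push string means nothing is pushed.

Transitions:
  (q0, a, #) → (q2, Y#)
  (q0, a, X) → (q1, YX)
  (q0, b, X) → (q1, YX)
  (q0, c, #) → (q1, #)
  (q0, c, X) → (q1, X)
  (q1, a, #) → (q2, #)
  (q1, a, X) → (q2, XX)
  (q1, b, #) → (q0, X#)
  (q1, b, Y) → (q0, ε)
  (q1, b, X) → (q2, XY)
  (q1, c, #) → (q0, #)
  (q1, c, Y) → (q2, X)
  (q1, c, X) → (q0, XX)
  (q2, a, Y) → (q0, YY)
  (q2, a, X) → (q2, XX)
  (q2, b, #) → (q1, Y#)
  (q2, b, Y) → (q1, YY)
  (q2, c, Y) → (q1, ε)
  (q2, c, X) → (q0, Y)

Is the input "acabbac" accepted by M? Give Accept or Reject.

(q0, acabbac, #) ⊢ (q2, cabbac, Y#) ⊢ (q1, abbac, #) ⊢ (q2, bbac, #) ⊢ (q1, bac, Y#) ⊢ (q0, ac, #) ⊢ (q2, c, Y#) ⊢ (q1, ε, #)
All input consumed; state q1 ∈ F.

Accept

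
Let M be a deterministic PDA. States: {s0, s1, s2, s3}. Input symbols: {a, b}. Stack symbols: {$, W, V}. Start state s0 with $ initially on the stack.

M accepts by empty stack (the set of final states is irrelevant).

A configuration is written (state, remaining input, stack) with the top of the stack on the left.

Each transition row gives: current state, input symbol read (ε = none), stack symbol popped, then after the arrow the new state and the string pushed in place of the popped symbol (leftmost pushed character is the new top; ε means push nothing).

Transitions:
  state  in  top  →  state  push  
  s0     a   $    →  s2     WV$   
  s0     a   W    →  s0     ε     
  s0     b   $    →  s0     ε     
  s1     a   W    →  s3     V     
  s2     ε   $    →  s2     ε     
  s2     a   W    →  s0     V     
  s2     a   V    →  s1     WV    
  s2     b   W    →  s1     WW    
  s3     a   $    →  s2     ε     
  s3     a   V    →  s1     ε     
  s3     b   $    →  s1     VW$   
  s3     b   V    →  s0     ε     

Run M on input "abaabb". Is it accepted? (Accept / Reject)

(s0, abaabb, $) ⊢ (s2, baabb, WV$) ⊢ (s1, aabb, WWV$) ⊢ (s3, abb, VWV$) ⊢ (s1, bb, WV$)
No transition applies at (s1, bb, WV$); input not fully consumed.

Reject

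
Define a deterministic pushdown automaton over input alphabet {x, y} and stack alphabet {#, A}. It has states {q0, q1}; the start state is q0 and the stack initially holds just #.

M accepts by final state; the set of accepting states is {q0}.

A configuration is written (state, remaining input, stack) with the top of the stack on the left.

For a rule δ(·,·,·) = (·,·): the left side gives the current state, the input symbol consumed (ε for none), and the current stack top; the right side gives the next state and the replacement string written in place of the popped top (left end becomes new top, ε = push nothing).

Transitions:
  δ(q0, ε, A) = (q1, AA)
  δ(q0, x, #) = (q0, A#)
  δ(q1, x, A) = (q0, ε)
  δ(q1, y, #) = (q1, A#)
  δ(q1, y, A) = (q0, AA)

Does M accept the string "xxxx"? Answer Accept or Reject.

Accept

(q0, xxxx, #) ⊢ (q0, xxx, A#) ⊢ (q1, xxx, AA#) ⊢ (q0, xx, A#) ⊢ (q1, xx, AA#) ⊢ (q0, x, A#) ⊢ (q1, x, AA#) ⊢ (q0, ε, A#)
All input consumed; state q0 ∈ F.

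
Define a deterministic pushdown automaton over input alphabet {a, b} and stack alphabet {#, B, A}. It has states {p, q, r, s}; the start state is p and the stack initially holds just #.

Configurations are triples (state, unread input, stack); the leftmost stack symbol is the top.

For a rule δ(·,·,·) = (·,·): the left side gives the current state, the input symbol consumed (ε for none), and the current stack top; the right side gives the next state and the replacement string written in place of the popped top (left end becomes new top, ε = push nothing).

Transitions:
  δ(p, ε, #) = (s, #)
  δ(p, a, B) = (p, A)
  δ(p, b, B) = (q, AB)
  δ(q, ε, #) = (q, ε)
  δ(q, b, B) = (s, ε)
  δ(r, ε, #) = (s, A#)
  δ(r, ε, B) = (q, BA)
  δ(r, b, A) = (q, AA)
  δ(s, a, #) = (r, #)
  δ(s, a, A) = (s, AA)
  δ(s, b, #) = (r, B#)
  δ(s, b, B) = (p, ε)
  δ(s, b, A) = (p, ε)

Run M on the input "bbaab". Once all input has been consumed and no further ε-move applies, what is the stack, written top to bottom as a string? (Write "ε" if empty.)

AA#

(p, bbaab, #)
  ε-move, top #: go to s, push # → (s, bbaab, #)
  read b, top #: go to r, push B# → (r, baab, B#)
  ε-move, top B: go to q, push BA → (q, baab, BA#)
  read b, top B: go to s, push ε → (s, aab, A#)
  read a, top A: go to s, push AA → (s, ab, AA#)
  read a, top A: go to s, push AA → (s, b, AAA#)
  read b, top A: go to p, push ε → (p, ε, AA#)
All input consumed in state p with stack AA#.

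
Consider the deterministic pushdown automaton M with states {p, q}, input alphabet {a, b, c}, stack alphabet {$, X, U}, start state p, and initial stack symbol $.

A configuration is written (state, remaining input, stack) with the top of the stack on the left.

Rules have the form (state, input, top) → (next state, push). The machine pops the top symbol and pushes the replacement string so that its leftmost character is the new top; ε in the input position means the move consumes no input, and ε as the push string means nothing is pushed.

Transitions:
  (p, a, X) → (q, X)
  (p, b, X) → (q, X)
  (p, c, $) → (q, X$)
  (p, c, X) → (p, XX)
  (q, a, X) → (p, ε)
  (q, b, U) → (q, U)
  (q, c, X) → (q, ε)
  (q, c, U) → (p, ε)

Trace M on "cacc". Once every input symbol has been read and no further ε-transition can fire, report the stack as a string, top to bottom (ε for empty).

$

(p, cacc, $)
  read c, top $: go to q, push X$ → (q, acc, X$)
  read a, top X: go to p, push ε → (p, cc, $)
  read c, top $: go to q, push X$ → (q, c, X$)
  read c, top X: go to q, push ε → (q, ε, $)
All input consumed in state q with stack $.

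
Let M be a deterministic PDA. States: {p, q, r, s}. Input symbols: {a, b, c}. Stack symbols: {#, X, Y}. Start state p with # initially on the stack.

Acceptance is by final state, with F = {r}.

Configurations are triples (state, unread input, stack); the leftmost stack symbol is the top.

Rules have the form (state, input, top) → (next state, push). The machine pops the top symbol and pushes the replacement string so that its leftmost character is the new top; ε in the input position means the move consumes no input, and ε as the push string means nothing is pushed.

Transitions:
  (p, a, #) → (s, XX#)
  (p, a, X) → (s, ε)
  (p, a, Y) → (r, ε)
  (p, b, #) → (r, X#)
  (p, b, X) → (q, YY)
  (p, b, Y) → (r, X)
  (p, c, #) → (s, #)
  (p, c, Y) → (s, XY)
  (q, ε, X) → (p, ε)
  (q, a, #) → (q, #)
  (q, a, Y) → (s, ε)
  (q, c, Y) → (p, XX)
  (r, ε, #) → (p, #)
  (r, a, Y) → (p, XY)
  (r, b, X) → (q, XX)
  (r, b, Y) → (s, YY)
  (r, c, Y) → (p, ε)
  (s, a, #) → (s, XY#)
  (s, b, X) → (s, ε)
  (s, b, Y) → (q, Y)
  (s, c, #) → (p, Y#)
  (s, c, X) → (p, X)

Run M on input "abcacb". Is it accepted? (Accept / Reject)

Accept

(p, abcacb, #)
  read a, top #: go to s, push XX# → (s, bcacb, XX#)
  read b, top X: go to s, push ε → (s, cacb, X#)
  read c, top X: go to p, push X → (p, acb, X#)
  read a, top X: go to s, push ε → (s, cb, #)
  read c, top #: go to p, push Y# → (p, b, Y#)
  read b, top Y: go to r, push X → (r, ε, X#)
All input consumed; state r ∈ F.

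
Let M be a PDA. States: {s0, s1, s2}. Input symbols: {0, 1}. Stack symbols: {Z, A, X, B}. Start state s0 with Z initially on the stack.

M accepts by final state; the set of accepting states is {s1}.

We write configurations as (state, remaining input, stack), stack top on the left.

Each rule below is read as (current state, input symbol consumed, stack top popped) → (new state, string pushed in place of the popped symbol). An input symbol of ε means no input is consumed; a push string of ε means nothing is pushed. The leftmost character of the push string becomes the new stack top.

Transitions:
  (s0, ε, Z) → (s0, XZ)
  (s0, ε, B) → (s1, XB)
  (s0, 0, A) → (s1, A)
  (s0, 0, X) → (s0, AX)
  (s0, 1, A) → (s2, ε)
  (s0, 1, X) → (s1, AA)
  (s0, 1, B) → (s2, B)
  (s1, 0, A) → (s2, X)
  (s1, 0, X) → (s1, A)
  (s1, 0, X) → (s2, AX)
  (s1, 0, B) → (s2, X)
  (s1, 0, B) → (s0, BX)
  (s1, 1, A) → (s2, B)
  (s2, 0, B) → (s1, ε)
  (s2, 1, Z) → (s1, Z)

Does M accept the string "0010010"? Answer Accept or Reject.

One accepting computation: (s0, 0010010, Z) ⊢ (s0, 0010010, XZ) ⊢ (s0, 010010, AXZ) ⊢ (s1, 10010, AXZ) ⊢ (s2, 0010, BXZ) ⊢ (s1, 010, XZ) ⊢ (s1, 10, AZ) ⊢ (s2, 0, BZ) ⊢ (s1, ε, Z)
All input consumed and state s1 ∈ F.

Accept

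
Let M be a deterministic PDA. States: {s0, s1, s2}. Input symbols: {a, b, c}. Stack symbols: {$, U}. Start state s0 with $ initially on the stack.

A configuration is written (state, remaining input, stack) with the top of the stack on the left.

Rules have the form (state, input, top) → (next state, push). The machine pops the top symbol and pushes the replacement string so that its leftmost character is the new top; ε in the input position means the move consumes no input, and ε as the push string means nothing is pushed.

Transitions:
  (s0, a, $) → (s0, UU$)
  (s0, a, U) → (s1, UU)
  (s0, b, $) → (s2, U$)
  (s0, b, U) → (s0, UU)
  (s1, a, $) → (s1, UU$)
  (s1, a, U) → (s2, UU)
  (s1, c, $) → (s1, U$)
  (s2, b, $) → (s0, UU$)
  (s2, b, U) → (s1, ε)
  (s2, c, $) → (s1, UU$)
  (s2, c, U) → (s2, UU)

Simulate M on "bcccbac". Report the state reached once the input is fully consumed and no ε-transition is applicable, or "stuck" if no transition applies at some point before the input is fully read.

(s0, bcccbac, $)
  read b, top $: go to s2, push U$ → (s2, cccbac, U$)
  read c, top U: go to s2, push UU → (s2, ccbac, UU$)
  read c, top U: go to s2, push UU → (s2, cbac, UUU$)
  read c, top U: go to s2, push UU → (s2, bac, UUUU$)
  read b, top U: go to s1, push ε → (s1, ac, UUU$)
  read a, top U: go to s2, push UU → (s2, c, UUUU$)
  read c, top U: go to s2, push UU → (s2, ε, UUUUU$)
All input consumed; M is in state s2.

s2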